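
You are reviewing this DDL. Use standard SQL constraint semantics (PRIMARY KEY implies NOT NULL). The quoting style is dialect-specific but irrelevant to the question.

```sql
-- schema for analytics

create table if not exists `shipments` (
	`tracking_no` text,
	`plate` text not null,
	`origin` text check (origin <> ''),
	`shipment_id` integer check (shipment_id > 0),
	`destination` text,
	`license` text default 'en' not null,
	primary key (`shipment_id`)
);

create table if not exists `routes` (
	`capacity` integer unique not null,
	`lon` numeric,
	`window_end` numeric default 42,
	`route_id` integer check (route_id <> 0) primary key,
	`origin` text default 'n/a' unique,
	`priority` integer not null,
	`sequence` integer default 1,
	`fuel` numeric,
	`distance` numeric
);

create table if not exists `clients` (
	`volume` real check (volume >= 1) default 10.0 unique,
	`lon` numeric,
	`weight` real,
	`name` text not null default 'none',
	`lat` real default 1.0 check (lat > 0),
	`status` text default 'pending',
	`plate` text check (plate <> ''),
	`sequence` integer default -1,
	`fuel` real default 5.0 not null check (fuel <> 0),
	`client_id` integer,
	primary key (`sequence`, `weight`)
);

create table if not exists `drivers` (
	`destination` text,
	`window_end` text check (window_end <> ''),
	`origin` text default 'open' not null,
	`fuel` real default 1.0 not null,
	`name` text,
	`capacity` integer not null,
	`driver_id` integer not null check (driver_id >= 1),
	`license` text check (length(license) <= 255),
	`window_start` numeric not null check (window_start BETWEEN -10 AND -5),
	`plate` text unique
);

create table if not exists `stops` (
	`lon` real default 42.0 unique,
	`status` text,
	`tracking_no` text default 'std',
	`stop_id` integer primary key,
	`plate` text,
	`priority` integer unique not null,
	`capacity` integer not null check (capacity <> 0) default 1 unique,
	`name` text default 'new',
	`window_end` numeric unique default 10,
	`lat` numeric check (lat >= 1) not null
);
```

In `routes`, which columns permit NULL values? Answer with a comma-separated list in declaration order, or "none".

lon, window_end, origin, sequence, fuel, distance

- capacity: declared NOT NULL → not nullable.
- lon: no NOT NULL constraint applies → nullable.
- window_end: DEFAULT only fills an omitted column; an explicit NULL is still allowed → nullable.
- route_id: part of the PRIMARY KEY, which implies NOT NULL → not nullable.
- origin: UNIQUE does not imply NOT NULL → nullable.
- priority: declared NOT NULL → not nullable.
- sequence: DEFAULT only fills an omitted column; an explicit NULL is still allowed → nullable.
- fuel: no NOT NULL constraint applies → nullable.
- distance: no NOT NULL constraint applies → nullable.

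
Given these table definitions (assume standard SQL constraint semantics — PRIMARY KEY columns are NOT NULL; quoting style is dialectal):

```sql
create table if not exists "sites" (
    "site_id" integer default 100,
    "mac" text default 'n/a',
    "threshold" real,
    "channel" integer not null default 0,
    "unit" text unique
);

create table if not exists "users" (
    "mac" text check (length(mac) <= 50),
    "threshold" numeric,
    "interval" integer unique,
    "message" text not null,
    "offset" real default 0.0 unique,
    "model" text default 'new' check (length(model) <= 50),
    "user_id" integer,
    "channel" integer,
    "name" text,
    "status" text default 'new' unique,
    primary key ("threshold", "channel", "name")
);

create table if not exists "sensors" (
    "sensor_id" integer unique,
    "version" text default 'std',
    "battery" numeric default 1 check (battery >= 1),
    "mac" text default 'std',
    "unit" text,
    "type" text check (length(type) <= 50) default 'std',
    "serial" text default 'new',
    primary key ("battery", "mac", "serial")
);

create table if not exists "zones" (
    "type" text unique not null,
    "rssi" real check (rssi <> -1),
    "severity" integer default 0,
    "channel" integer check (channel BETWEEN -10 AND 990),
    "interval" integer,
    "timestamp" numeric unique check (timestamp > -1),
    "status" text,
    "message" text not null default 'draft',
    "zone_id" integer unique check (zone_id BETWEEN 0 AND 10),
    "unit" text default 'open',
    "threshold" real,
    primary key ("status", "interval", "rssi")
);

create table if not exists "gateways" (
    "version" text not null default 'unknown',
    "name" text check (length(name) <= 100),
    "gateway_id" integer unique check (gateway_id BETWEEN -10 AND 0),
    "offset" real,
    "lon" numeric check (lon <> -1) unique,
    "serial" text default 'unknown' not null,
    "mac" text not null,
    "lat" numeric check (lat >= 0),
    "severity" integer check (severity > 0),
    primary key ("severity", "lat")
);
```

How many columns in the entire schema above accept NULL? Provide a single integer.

sites: 4 nullable (site_id, mac, threshold, unit — PK none and explicit NOT NULL columns excluded).
users: 6 nullable (mac, interval, offset, model, user_id, status — PK (threshold, channel, name) and explicit NOT NULL columns excluded).
sensors: 4 nullable (sensor_id, version, unit, type — PK (battery, mac, serial) and explicit NOT NULL columns excluded).
zones: 6 nullable (severity, channel, timestamp, zone_id, unit, threshold — PK (status, interval, rssi) and explicit NOT NULL columns excluded).
gateways: 4 nullable (name, gateway_id, offset, lon — PK (severity, lat) and explicit NOT NULL columns excluded).
Total: 4 + 6 + 4 + 6 + 4 = 24.

24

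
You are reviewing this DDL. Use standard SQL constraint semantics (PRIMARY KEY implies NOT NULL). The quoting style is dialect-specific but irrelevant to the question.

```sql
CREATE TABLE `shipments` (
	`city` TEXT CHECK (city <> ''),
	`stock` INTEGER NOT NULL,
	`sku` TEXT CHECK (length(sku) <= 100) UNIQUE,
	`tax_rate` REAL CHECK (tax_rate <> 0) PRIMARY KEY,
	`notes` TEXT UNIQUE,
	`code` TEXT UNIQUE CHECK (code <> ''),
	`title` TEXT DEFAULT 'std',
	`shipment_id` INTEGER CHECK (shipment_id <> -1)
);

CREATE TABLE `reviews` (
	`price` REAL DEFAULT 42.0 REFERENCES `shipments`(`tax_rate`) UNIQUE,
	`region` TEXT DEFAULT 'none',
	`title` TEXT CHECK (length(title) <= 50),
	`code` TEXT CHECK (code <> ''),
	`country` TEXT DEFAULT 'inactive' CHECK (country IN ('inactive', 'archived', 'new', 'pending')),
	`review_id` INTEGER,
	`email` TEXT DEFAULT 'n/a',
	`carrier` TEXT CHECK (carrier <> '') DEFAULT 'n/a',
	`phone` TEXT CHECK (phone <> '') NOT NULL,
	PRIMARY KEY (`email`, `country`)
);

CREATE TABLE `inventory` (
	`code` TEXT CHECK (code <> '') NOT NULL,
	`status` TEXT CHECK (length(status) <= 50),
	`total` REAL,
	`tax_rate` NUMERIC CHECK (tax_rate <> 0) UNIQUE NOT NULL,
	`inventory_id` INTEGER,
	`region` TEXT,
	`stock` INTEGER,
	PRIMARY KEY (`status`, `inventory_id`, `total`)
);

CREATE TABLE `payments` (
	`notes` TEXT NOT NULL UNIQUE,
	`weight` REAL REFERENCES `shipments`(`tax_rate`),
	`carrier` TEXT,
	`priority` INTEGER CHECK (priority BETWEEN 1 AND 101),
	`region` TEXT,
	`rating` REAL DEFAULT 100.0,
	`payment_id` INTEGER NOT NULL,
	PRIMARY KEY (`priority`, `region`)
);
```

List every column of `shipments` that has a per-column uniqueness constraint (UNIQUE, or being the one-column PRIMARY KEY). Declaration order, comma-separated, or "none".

sku, tax_rate, notes, code

- city: no UNIQUE or single-column PK constraint.
- stock: no UNIQUE or single-column PK constraint.
- sku: declared UNIQUE → unique.
- tax_rate: single-column PRIMARY KEY → unique.
- notes: declared UNIQUE → unique.
- code: declared UNIQUE → unique.
- title: no UNIQUE or single-column PK constraint.
- shipment_id: no UNIQUE or single-column PK constraint.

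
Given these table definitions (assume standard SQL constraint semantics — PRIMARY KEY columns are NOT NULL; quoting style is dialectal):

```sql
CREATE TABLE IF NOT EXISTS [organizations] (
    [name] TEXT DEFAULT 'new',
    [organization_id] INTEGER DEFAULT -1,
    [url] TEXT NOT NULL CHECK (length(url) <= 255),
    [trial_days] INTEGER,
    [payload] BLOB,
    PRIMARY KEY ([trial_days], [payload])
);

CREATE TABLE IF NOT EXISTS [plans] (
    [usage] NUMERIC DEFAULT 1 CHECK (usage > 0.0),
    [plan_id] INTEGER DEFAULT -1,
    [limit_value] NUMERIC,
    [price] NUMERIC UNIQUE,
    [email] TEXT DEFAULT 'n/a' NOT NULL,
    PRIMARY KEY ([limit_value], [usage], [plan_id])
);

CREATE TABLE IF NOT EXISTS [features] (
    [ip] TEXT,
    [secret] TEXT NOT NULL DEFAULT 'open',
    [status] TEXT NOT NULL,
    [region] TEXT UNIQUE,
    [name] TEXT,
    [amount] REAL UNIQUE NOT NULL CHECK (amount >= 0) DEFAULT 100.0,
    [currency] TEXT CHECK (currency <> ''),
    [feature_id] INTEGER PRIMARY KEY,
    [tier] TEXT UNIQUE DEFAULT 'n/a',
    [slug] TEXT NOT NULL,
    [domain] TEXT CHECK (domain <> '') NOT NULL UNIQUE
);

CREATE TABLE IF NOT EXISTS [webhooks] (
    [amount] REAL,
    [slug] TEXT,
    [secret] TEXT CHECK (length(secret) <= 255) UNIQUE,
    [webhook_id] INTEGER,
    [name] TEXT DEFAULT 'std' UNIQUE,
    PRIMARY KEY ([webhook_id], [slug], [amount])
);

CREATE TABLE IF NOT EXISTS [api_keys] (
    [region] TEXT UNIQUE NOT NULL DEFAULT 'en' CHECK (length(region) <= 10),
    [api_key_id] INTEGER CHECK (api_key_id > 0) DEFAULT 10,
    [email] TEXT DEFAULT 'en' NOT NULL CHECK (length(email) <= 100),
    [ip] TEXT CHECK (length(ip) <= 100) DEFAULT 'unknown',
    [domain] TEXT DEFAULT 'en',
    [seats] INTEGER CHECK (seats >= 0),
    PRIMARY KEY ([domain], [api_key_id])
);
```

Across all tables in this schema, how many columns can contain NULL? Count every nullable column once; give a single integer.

12

organizations: 2 nullable (name, organization_id — PK (trial_days, payload) and explicit NOT NULL columns excluded).
plans: 1 nullable (price — PK (limit_value, usage, plan_id) and explicit NOT NULL columns excluded).
features: 5 nullable (ip, region, name, currency, tier — PK (feature_id) and explicit NOT NULL columns excluded).
webhooks: 2 nullable (secret, name — PK (webhook_id, slug, amount) and explicit NOT NULL columns excluded).
api_keys: 2 nullable (ip, seats — PK (domain, api_key_id) and explicit NOT NULL columns excluded).
Total: 2 + 1 + 5 + 2 + 2 = 12.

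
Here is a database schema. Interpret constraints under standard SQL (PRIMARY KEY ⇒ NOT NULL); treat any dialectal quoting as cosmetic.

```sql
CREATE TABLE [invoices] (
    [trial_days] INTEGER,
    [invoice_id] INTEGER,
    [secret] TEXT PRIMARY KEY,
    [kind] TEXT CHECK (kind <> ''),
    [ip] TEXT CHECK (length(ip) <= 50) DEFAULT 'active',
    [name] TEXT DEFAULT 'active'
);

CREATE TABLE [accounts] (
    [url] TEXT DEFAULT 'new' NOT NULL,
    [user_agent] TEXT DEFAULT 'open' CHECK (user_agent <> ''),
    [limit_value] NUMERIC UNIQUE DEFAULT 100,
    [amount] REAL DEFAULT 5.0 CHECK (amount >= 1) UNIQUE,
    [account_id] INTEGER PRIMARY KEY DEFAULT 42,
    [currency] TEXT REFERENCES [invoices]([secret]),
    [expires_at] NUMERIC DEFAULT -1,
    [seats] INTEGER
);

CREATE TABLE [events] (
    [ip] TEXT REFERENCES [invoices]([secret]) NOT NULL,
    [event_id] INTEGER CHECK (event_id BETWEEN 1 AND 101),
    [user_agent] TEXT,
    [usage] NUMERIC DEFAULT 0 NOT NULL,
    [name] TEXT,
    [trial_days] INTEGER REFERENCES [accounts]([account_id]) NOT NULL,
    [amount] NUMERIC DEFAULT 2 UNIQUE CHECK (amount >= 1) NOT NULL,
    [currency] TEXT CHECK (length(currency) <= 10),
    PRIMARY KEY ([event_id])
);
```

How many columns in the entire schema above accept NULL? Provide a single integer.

invoices: 5 nullable (trial_days, invoice_id, kind, ip, name — PK (secret) and explicit NOT NULL columns excluded).
accounts: 6 nullable (user_agent, limit_value, amount, currency, expires_at, seats — PK (account_id) and explicit NOT NULL columns excluded).
events: 3 nullable (user_agent, name, currency — PK (event_id) and explicit NOT NULL columns excluded).
Total: 5 + 6 + 3 = 14.

14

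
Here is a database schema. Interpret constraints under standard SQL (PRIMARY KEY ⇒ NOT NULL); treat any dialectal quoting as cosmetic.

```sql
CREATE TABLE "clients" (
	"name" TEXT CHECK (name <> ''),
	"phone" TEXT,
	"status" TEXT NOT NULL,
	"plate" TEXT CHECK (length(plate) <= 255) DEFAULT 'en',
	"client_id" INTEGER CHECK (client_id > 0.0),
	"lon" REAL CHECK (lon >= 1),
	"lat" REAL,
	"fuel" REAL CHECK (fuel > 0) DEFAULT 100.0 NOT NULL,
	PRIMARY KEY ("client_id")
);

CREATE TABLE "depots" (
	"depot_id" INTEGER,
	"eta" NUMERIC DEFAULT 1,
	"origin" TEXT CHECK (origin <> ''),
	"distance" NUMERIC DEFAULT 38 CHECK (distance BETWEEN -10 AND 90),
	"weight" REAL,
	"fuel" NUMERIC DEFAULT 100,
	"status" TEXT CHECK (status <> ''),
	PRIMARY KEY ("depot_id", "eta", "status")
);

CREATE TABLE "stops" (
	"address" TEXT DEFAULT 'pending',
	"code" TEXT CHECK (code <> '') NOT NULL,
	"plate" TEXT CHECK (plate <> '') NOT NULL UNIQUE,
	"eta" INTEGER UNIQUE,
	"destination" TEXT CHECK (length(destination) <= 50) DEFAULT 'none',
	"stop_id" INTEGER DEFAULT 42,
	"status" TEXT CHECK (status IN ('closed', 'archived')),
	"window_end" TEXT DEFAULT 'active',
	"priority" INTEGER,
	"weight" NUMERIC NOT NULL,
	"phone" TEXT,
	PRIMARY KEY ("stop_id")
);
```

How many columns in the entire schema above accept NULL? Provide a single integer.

16

clients: 5 nullable (name, phone, plate, lon, lat — PK (client_id) and explicit NOT NULL columns excluded).
depots: 4 nullable (origin, distance, weight, fuel — PK (depot_id, eta, status) and explicit NOT NULL columns excluded).
stops: 7 nullable (address, eta, destination, status, window_end, priority, phone — PK (stop_id) and explicit NOT NULL columns excluded).
Total: 5 + 4 + 7 = 16.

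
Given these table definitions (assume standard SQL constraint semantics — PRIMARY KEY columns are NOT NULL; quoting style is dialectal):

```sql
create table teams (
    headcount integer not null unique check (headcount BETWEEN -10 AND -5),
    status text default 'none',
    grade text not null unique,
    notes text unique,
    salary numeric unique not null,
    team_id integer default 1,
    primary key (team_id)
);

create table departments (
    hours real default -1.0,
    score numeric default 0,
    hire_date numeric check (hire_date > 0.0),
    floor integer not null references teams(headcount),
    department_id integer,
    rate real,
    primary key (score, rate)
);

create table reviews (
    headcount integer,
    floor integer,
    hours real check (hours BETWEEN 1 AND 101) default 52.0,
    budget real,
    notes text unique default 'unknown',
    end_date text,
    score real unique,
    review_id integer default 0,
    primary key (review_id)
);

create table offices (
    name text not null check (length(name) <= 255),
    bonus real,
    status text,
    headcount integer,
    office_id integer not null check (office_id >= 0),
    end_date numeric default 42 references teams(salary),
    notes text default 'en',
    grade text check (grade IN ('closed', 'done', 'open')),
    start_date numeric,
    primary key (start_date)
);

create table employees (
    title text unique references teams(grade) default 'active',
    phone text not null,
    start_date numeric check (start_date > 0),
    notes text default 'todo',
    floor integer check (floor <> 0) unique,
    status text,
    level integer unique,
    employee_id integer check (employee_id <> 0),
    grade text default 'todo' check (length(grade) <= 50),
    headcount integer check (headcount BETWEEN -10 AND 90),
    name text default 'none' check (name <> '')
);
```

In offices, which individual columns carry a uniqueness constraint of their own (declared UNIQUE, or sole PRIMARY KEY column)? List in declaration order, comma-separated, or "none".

- name: no UNIQUE or single-column PK constraint.
- bonus: no UNIQUE or single-column PK constraint.
- status: no UNIQUE or single-column PK constraint.
- headcount: no UNIQUE or single-column PK constraint.
- office_id: no UNIQUE or single-column PK constraint.
- end_date: no UNIQUE or single-column PK constraint.
- notes: no UNIQUE or single-column PK constraint.
- grade: no UNIQUE or single-column PK constraint.
- start_date: single-column PRIMARY KEY → unique.

start_date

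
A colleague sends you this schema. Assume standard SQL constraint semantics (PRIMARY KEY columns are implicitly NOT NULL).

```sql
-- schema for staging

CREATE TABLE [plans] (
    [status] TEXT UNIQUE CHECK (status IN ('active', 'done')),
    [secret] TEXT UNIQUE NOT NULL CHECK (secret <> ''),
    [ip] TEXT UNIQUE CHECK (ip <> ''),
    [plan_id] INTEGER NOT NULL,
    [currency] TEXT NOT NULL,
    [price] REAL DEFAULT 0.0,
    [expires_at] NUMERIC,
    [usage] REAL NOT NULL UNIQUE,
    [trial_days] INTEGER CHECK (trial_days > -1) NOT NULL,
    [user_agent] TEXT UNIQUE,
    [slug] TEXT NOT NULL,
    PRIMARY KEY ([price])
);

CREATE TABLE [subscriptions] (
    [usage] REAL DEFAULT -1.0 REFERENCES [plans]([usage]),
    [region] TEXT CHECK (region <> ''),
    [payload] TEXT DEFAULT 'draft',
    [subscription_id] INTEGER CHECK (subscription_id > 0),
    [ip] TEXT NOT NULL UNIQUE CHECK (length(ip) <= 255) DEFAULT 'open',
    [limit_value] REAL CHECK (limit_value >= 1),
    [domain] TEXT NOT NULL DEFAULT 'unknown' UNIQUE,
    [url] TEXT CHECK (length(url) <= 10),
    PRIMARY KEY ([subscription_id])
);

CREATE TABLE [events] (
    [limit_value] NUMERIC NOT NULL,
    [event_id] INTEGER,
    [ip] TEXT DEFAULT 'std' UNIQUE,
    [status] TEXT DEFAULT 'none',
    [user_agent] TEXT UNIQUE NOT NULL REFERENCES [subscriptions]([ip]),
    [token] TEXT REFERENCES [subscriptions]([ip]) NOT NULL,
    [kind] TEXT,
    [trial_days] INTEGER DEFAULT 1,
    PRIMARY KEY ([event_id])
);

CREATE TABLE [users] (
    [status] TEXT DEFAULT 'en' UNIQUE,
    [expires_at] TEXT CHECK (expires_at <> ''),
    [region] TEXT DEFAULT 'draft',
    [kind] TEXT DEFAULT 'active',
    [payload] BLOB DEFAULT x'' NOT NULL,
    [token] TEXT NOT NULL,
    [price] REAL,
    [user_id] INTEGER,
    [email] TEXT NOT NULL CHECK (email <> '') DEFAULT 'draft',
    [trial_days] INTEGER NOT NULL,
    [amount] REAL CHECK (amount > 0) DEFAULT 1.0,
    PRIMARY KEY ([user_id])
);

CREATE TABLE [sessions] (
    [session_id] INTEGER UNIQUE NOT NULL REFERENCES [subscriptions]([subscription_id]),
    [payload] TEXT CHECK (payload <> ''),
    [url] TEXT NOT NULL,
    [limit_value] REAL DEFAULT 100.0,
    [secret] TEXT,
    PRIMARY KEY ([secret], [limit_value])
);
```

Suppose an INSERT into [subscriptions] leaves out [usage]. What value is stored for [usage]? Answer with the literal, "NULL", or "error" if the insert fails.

usage has an explicit DEFAULT -1.0.
When the column is omitted from an INSERT, that default is used.

-1.0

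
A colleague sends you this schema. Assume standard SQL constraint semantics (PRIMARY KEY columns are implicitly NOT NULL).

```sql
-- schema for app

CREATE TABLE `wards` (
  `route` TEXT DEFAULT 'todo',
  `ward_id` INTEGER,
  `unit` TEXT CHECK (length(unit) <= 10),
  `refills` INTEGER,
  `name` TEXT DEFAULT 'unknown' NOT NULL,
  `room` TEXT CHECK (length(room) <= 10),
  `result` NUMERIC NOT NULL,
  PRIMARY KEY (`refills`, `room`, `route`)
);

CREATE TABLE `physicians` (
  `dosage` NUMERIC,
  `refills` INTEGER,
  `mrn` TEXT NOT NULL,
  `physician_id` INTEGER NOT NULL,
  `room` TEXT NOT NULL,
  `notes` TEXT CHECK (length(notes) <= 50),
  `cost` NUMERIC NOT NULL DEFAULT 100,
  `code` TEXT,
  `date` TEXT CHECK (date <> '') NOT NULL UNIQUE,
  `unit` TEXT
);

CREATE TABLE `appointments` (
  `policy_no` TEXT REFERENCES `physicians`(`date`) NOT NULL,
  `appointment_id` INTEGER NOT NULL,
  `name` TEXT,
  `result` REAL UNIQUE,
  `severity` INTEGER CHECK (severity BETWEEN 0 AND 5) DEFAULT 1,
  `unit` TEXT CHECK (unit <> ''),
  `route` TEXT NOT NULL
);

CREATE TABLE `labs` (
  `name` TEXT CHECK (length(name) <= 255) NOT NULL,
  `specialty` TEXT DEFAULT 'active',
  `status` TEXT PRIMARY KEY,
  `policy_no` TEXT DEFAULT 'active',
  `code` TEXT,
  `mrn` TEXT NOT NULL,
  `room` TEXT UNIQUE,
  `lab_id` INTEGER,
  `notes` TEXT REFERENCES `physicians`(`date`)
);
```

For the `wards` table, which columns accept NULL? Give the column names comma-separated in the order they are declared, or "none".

ward_id, unit

- route: part of the PRIMARY KEY, which implies NOT NULL → not nullable.
- ward_id: no NOT NULL constraint applies → nullable.
- unit: CHECK does not forbid NULL (a CHECK constraint passes when its expression is NULL) → nullable.
- refills: part of the PRIMARY KEY, which implies NOT NULL → not nullable.
- name: declared NOT NULL → not nullable.
- room: part of the PRIMARY KEY, which implies NOT NULL → not nullable.
- result: declared NOT NULL → not nullable.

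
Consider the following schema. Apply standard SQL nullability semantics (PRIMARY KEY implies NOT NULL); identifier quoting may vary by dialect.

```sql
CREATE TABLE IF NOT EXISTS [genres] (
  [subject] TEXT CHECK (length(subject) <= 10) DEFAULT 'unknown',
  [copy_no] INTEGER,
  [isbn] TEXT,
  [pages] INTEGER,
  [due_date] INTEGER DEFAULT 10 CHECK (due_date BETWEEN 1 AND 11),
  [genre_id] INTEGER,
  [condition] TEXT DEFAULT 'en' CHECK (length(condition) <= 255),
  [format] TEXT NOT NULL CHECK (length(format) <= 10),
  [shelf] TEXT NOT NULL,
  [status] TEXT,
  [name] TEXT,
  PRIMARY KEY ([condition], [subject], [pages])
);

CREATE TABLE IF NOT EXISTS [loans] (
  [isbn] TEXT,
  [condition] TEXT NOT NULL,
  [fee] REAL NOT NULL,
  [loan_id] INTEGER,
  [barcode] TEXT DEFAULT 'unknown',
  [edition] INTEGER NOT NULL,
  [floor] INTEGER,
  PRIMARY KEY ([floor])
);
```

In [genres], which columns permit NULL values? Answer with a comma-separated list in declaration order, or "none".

- subject: part of the PRIMARY KEY, which implies NOT NULL → not nullable.
- copy_no: no NOT NULL constraint applies → nullable.
- isbn: no NOT NULL constraint applies → nullable.
- pages: part of the PRIMARY KEY, which implies NOT NULL → not nullable.
- due_date: CHECK does not forbid NULL (a CHECK constraint passes when its expression is NULL) → nullable.
- genre_id: no NOT NULL constraint applies → nullable.
- condition: part of the PRIMARY KEY, which implies NOT NULL → not nullable.
- format: declared NOT NULL → not nullable.
- shelf: declared NOT NULL → not nullable.
- status: no NOT NULL constraint applies → nullable.
- name: no NOT NULL constraint applies → nullable.

copy_no, isbn, due_date, genre_id, status, name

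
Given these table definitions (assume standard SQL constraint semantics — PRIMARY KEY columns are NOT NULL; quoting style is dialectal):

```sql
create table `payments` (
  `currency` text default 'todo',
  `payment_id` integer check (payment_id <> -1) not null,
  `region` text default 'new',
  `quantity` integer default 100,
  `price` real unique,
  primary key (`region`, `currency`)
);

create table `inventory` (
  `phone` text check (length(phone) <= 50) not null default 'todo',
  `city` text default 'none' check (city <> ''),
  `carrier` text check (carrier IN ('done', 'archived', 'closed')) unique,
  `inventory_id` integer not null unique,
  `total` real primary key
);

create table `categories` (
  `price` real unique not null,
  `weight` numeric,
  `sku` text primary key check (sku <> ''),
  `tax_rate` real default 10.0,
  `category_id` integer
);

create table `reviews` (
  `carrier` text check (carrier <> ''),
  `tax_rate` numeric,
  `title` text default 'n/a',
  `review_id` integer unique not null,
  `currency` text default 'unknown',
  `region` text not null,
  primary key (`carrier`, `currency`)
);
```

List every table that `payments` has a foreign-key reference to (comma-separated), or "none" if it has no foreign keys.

none

No column in payments has a REFERENCES clause.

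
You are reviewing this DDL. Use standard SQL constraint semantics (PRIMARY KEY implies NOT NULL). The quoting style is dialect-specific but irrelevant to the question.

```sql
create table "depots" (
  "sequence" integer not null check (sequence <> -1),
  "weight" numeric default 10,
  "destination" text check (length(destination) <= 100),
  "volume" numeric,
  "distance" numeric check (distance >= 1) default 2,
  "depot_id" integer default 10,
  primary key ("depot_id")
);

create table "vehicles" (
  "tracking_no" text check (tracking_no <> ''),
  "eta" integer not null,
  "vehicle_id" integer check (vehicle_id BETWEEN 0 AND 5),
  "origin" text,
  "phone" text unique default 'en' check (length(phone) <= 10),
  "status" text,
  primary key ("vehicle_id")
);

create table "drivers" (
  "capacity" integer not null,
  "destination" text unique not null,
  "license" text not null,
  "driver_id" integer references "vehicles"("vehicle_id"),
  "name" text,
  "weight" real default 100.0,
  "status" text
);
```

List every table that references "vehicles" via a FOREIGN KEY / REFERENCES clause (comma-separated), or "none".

- drivers.driver_id references vehicles(vehicle_id).

drivers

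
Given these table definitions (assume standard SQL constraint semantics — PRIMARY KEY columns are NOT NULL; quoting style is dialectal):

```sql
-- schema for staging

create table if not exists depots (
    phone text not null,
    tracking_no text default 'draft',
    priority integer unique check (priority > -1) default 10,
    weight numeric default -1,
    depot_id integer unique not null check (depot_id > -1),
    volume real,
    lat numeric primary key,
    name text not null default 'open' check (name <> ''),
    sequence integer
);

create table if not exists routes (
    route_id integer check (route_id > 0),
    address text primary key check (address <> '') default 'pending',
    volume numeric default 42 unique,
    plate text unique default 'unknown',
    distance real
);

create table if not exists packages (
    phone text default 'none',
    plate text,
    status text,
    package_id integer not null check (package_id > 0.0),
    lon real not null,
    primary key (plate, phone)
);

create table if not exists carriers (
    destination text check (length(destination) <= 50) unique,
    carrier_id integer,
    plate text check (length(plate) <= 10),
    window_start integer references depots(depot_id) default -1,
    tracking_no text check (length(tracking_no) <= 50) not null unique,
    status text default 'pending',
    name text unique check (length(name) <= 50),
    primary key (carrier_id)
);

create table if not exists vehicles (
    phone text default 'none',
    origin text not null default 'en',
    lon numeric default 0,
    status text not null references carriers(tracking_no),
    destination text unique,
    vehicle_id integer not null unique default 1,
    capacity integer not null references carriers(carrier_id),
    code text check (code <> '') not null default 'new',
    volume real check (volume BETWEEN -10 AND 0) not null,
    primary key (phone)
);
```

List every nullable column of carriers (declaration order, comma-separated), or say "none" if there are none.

destination, plate, window_start, status, name

- destination: CHECK does not forbid NULL (a CHECK constraint passes when its expression is NULL) → nullable.
- carrier_id: part of the PRIMARY KEY, which implies NOT NULL → not nullable.
- plate: CHECK does not forbid NULL (a CHECK constraint passes when its expression is NULL) → nullable.
- window_start: a foreign key column may be NULL unless separately constrained → nullable.
- tracking_no: declared NOT NULL → not nullable.
- status: DEFAULT only fills an omitted column; an explicit NULL is still allowed → nullable.
- name: CHECK does not forbid NULL (a CHECK constraint passes when its expression is NULL) → nullable.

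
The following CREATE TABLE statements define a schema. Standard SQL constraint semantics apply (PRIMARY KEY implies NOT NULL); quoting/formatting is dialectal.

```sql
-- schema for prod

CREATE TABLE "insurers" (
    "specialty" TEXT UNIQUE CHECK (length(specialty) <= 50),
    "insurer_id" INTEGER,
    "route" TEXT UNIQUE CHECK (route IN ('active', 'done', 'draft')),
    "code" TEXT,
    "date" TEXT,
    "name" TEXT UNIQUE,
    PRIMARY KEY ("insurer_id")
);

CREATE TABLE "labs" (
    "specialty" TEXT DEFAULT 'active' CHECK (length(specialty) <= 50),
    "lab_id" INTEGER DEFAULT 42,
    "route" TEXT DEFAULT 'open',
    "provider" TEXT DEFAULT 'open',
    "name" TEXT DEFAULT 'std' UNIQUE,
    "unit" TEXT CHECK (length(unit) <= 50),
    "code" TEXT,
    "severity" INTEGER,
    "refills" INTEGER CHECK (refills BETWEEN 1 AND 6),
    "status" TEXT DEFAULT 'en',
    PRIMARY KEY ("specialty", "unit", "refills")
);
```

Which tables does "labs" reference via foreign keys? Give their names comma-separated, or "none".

none

No column in labs has a REFERENCES clause.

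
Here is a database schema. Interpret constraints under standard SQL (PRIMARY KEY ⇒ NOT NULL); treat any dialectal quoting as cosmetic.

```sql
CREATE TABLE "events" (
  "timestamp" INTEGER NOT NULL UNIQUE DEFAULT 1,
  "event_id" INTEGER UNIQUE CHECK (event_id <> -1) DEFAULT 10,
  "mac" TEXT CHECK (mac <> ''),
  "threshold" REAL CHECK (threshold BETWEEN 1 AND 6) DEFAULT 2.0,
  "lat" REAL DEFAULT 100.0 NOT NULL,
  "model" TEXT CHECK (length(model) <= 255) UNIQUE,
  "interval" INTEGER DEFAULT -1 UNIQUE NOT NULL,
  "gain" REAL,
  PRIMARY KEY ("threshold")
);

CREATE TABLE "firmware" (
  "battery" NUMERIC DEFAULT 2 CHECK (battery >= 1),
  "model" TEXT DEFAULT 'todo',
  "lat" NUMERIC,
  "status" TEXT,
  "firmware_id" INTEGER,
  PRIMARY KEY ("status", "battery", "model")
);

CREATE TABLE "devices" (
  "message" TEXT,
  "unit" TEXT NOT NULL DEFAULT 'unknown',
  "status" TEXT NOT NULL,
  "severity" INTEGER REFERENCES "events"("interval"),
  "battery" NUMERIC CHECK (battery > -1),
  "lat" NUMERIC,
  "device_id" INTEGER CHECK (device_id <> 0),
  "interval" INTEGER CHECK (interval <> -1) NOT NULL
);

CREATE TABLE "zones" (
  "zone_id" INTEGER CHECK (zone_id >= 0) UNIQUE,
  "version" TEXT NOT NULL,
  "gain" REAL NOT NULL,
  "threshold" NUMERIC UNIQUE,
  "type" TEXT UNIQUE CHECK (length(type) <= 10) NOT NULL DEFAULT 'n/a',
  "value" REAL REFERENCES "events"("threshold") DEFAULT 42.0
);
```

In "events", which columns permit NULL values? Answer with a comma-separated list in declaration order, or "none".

- timestamp: declared NOT NULL → not nullable.
- event_id: CHECK does not forbid NULL (a CHECK constraint passes when its expression is NULL) → nullable.
- mac: CHECK does not forbid NULL (a CHECK constraint passes when its expression is NULL) → nullable.
- threshold: part of the PRIMARY KEY, which implies NOT NULL → not nullable.
- lat: declared NOT NULL → not nullable.
- model: CHECK does not forbid NULL (a CHECK constraint passes when its expression is NULL) → nullable.
- interval: declared NOT NULL → not nullable.
- gain: no NOT NULL constraint applies → nullable.

event_id, mac, model, gain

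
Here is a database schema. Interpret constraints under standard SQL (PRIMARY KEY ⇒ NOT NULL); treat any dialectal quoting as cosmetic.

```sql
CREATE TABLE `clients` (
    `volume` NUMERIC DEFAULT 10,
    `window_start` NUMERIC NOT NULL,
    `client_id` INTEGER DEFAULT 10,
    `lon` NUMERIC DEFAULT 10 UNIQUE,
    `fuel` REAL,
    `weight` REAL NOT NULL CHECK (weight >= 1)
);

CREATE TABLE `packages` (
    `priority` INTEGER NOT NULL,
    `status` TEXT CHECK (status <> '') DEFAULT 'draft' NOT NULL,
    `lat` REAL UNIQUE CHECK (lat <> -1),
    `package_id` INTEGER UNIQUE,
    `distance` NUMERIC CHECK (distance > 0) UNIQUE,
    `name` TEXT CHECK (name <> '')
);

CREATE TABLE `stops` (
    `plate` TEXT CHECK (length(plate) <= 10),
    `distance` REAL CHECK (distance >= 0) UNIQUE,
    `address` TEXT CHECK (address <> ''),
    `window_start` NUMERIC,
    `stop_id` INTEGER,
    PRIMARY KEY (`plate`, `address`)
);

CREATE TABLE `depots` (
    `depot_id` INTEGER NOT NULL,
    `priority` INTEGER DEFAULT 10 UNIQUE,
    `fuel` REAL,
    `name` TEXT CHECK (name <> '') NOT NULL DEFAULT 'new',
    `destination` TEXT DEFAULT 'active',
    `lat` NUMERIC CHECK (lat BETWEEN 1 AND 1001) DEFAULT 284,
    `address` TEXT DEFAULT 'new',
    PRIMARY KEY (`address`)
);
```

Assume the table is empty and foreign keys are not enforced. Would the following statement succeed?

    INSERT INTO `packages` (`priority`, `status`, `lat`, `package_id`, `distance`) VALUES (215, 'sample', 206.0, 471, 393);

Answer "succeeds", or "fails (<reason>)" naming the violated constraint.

NOT NULL columns: priority is supplied; status is supplied.
CHECK constraints: 'sample' satisfies (status <> ''); 206.0 satisfies (lat <> -1); 393 satisfies (distance > 0).
No constraint is violated.

succeeds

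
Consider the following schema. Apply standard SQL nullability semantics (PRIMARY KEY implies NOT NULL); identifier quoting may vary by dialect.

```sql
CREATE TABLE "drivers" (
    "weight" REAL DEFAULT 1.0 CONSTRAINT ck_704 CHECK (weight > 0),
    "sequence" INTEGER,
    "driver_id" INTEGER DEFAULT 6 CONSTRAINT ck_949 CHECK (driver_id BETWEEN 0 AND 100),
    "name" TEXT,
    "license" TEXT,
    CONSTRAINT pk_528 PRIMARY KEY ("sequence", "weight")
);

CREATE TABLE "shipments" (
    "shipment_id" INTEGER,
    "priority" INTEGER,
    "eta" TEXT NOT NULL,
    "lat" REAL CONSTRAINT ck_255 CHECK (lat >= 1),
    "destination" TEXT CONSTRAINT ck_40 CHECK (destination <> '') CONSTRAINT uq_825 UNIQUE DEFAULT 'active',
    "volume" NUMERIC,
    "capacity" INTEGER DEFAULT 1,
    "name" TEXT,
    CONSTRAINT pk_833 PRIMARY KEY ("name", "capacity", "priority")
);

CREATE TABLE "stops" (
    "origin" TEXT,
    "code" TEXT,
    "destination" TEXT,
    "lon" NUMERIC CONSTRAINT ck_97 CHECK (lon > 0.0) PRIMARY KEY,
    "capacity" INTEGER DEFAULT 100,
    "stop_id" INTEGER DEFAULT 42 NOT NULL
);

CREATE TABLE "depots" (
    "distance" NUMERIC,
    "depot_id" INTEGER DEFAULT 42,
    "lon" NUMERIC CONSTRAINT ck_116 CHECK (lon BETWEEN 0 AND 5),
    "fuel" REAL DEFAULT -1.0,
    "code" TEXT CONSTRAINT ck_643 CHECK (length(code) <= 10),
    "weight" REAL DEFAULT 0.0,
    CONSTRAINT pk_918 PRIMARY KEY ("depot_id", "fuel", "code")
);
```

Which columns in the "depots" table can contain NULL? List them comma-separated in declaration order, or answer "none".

distance, lon, weight

- distance: no NOT NULL constraint applies → nullable.
- depot_id: part of the PRIMARY KEY, which implies NOT NULL → not nullable.
- lon: CHECK does not forbid NULL (a CHECK constraint passes when its expression is NULL) → nullable.
- fuel: part of the PRIMARY KEY, which implies NOT NULL → not nullable.
- code: part of the PRIMARY KEY, which implies NOT NULL → not nullable.
- weight: DEFAULT only fills an omitted column; an explicit NULL is still allowed → nullable.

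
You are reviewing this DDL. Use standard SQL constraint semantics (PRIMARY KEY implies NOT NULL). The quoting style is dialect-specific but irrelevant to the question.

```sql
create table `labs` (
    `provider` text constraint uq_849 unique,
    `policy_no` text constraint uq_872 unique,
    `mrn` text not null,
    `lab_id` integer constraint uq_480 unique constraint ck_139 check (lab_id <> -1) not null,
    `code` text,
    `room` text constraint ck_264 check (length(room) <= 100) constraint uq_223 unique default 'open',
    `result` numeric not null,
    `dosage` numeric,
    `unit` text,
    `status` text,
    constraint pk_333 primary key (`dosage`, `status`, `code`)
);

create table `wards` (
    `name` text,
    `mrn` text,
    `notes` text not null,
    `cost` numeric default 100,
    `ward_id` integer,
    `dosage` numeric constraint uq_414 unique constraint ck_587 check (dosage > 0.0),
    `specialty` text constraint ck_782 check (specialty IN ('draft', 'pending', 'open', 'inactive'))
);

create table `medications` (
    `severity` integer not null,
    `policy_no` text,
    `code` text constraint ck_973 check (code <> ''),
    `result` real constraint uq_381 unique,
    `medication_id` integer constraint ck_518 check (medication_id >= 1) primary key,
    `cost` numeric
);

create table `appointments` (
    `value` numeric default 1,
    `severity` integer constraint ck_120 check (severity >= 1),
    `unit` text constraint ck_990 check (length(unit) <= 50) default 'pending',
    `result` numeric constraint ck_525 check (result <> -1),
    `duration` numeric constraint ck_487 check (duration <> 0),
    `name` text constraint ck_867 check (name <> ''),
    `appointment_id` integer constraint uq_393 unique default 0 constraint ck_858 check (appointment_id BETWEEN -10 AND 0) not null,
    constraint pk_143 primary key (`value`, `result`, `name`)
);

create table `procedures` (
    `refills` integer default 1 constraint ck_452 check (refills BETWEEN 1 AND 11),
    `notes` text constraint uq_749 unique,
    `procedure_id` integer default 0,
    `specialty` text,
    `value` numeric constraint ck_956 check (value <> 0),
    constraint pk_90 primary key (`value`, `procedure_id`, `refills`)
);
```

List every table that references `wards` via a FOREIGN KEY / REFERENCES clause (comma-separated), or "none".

none

No REFERENCES clause anywhere in the schema names wards.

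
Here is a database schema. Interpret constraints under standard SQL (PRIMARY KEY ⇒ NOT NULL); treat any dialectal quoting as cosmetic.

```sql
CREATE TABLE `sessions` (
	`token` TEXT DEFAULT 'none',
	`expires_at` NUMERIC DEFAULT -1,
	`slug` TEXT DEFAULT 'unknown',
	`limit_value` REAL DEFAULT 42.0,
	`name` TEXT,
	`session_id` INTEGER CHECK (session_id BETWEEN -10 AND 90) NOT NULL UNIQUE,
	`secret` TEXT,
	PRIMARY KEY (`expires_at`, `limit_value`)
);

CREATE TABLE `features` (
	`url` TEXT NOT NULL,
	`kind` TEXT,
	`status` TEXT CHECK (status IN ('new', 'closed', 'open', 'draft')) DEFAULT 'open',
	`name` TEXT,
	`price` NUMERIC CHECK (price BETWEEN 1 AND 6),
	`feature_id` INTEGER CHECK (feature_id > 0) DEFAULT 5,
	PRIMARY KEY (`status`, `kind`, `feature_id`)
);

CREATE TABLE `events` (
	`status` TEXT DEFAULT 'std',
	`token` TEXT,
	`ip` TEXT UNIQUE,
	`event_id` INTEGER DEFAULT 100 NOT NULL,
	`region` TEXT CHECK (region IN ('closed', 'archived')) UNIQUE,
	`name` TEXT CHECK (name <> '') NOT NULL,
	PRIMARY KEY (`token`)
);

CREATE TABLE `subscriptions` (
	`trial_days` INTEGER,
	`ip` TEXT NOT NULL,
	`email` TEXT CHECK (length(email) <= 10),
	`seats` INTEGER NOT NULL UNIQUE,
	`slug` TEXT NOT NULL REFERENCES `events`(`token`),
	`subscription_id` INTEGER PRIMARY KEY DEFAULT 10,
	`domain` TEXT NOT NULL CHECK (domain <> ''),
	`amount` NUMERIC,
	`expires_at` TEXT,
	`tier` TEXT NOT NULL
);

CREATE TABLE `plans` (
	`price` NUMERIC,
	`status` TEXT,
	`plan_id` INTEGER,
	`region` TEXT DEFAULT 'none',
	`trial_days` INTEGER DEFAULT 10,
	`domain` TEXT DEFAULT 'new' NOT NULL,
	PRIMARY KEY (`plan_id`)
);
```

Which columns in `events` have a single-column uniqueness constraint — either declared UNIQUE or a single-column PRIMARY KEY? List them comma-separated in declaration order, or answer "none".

token, ip, region

- status: no UNIQUE or single-column PK constraint.
- token: single-column PRIMARY KEY → unique.
- ip: declared UNIQUE → unique.
- event_id: no UNIQUE or single-column PK constraint.
- region: declared UNIQUE → unique.
- name: no UNIQUE or single-column PK constraint.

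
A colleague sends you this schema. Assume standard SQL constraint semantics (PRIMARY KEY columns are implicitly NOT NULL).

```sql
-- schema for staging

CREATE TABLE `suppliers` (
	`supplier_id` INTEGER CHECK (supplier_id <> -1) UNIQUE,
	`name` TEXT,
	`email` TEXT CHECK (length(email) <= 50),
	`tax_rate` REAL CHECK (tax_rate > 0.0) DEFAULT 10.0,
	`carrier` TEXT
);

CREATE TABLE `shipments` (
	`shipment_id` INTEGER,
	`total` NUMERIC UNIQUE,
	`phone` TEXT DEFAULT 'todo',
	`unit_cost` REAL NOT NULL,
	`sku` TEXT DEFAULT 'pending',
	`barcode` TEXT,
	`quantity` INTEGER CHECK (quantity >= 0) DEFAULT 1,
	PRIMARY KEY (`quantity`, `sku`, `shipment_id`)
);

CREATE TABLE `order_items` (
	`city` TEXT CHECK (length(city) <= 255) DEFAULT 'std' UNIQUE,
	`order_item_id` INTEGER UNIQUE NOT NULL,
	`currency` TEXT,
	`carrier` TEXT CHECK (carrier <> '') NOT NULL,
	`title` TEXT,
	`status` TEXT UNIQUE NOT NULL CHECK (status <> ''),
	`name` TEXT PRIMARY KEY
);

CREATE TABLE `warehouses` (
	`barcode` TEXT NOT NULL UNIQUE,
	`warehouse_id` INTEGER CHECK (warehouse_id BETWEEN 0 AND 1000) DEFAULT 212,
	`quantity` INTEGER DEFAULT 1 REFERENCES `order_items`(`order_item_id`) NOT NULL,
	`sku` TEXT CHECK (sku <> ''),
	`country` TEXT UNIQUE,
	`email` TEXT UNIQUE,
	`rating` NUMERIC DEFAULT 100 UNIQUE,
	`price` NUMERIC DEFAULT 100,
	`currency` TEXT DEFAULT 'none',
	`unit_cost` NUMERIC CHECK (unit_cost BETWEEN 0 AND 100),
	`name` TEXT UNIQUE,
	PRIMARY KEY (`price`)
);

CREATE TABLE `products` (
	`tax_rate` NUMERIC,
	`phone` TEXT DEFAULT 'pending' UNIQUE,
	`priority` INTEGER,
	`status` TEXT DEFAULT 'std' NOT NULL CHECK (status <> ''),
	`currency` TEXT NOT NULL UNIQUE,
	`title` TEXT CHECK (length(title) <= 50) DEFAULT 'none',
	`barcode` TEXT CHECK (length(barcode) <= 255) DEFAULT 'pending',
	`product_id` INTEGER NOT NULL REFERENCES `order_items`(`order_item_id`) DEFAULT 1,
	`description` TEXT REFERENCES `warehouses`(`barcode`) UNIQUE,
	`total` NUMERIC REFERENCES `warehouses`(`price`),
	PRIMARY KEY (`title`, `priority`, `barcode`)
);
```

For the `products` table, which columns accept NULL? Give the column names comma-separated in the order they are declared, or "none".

- tax_rate: no NOT NULL constraint applies → nullable.
- phone: UNIQUE does not imply NOT NULL → nullable.
- priority: part of the PRIMARY KEY, which implies NOT NULL → not nullable.
- status: declared NOT NULL → not nullable.
- currency: declared NOT NULL → not nullable.
- title: part of the PRIMARY KEY, which implies NOT NULL → not nullable.
- barcode: part of the PRIMARY KEY, which implies NOT NULL → not nullable.
- product_id: declared NOT NULL → not nullable.
- description: a foreign key column may be NULL unless separately constrained → nullable.
- total: a foreign key column may be NULL unless separately constrained → nullable.

tax_rate, phone, description, total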